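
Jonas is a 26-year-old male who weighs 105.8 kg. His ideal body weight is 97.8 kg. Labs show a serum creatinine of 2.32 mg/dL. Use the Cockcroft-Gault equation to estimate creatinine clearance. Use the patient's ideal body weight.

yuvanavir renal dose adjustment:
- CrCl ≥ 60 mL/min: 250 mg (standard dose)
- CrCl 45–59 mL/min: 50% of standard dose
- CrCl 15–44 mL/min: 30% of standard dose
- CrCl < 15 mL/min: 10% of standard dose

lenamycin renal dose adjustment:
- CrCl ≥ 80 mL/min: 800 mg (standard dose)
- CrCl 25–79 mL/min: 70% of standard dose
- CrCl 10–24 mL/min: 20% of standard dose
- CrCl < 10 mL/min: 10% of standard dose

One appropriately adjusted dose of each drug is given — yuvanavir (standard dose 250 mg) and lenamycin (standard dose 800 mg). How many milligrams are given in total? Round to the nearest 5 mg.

CrCl = (140 − 26) × 97.8 / (72 × 2.32) = 11149.2 / 167.04 ≈ 66.7 mL/min
CrCl ≈ 67 mL/min.
yuvanavir: ≥ 60 mL/min → 100% of 250 mg = 250 mg.
lenamycin: 25–79 mL/min → 70% of 800 mg = 560 mg.
Total = 250 + 560 = 810 mg.

810 mg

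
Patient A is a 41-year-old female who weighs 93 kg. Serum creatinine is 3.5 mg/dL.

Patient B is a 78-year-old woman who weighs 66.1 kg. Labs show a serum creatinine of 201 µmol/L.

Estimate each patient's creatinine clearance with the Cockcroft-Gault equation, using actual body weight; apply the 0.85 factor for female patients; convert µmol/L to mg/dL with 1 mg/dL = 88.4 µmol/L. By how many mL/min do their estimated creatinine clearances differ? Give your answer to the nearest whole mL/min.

Patient A: CrCl = (140 − 41) × 93 / (72 × 3.5) × 0.85 = 9207.0 / 252.00 × 0.85 ≈ 31.1 mL/min
Patient B: SCr = 201 / 88.4 = 2.274 mg/dL
Patient B: CrCl = (140 − 78) × 66.1 / (72 × 2.274) × 0.85 = 4098.2 / 163.73 × 0.85 ≈ 21.3 mL/min
|31.1 − 21.3| = 9.8 mL/min

10 mL/min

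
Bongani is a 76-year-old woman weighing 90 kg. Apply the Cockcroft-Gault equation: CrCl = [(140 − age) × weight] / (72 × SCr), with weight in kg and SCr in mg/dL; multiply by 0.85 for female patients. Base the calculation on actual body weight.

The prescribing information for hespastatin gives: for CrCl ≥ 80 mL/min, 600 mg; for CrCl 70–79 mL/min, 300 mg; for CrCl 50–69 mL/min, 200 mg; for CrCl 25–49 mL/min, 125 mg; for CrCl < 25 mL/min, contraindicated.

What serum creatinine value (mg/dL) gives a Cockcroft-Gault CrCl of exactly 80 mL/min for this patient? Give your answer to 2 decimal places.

0.85 mg/dL

Standard dose requires CrCl ≥ 80 mL/min.
Set (140 − 76) × 90 × 0.85 / (72 × SCr) = 80
SCr = (140 − 76) × 90 × 0.85 / (72 × 80) = 0.850 mg/dL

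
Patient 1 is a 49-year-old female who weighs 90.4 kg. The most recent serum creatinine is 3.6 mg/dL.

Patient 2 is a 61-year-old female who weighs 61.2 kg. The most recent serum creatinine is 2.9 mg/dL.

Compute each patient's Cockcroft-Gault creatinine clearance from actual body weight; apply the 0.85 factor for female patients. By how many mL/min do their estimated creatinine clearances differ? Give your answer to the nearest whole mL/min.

Patient 1: CrCl = (140 − 49) × 90.4 / (72 × 3.6) × 0.85 = 8226.4 / 259.20 × 0.85 ≈ 27.0 mL/min
Patient 2: CrCl = (140 − 61) × 61.2 / (72 × 2.9) × 0.85 = 4834.8 / 208.80 × 0.85 ≈ 19.7 mL/min
|27.0 − 19.7| = 7.3 mL/min

7 mL/min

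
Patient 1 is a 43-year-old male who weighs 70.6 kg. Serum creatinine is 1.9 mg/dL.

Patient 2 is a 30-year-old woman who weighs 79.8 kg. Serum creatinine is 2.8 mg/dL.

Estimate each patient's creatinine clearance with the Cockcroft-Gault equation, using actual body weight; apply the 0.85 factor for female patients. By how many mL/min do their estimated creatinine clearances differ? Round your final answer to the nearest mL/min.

Patient 1: CrCl = (140 − 43) × 70.6 / (72 × 1.9) = 6848.2 / 136.80 ≈ 50.1 mL/min
Patient 2: CrCl = (140 − 30) × 79.8 / (72 × 2.8) × 0.85 = 8778.0 / 201.60 × 0.85 ≈ 37.0 mL/min
|50.1 − 37.0| = 13.1 mL/min

13 mL/min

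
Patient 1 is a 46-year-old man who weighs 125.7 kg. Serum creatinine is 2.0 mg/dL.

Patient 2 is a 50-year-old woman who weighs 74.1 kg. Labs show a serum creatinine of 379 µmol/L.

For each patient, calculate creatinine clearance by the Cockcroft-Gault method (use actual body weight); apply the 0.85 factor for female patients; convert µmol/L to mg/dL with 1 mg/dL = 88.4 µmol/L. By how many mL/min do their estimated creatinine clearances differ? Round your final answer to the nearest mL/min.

Patient 1: CrCl = (140 − 46) × 125.7 / (72 × 2) = 11815.8 / 144.00 ≈ 82.1 mL/min
Patient 2: SCr = 379 / 88.4 = 4.287 mg/dL
Patient 2: CrCl = (140 − 50) × 74.1 / (72 × 4.287) × 0.85 = 6669.0 / 308.66 × 0.85 ≈ 18.4 mL/min
|82.1 − 18.4| = 63.7 mL/min

64 mL/min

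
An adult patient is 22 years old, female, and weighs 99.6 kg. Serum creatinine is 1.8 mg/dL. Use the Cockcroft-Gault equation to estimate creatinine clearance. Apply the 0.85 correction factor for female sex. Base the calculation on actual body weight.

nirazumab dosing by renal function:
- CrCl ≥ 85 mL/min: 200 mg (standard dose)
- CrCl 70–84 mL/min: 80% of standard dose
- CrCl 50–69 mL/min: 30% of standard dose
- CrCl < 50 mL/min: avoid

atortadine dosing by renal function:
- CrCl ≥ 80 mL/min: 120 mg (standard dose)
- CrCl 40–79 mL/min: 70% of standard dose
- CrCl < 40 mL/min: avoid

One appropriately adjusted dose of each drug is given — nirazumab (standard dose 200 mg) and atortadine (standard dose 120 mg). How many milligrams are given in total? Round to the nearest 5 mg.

CrCl = (140 − 22) × 99.6 / (72 × 1.8) × 0.85 = 11752.8 / 129.60 × 0.85 ≈ 77.1 mL/min
CrCl ≈ 77 mL/min.
nirazumab: 70–84 mL/min → 80% of 200 mg = 160 mg.
atortadine: 40–79 mL/min → 70% of 120 mg = 84 mg.
Total = 160 + 84 = 244 mg.

245 mg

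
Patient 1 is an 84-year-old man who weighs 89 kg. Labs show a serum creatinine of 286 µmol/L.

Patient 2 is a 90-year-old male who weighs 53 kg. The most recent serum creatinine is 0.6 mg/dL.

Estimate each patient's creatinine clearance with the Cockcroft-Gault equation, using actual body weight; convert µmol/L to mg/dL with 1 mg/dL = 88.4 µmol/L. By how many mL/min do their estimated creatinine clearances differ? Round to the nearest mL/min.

40 mL/min

Patient 1: SCr = 286 / 88.4 = 3.235 mg/dL
Patient 1: CrCl = (140 − 84) × 89 / (72 × 3.235) = 4984.0 / 232.92 ≈ 21.4 mL/min
Patient 2: CrCl = (140 − 90) × 53 / (72 × 0.6) = 2650.0 / 43.20 ≈ 61.3 mL/min
|21.4 − 61.3| = 39.9 mL/min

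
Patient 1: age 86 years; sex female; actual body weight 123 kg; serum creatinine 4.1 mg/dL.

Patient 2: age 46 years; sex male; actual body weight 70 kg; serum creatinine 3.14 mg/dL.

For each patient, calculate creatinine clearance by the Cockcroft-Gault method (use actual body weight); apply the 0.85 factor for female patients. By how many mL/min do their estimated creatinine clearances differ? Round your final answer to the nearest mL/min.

10 mL/min

Patient 1: CrCl = (140 − 86) × 123 / (72 × 4.1) × 0.85 = 6642.0 / 295.20 × 0.85 ≈ 19.1 mL/min
Patient 2: CrCl = (140 − 46) × 70 / (72 × 3.14) = 6580.0 / 226.08 ≈ 29.1 mL/min
|19.1 − 29.1| = 10.0 mL/min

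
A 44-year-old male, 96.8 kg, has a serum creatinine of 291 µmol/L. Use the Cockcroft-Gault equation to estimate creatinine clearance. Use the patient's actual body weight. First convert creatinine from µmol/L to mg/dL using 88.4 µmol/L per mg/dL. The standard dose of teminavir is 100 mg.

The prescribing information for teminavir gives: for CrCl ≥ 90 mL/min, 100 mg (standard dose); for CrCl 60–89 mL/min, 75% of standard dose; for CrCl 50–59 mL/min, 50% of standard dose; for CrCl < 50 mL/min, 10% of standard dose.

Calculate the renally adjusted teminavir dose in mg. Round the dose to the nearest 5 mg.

SCr = 291 / 88.4 = 3.292 mg/dL
CrCl = (140 − 44) × 96.8 / (72 × 3.292) = 9292.8 / 237.02 ≈ 39.2 mL/min
CrCl ≈ 39 mL/min → bracket < 50 mL/min.
10% of 100 mg = 10 mg

10 mg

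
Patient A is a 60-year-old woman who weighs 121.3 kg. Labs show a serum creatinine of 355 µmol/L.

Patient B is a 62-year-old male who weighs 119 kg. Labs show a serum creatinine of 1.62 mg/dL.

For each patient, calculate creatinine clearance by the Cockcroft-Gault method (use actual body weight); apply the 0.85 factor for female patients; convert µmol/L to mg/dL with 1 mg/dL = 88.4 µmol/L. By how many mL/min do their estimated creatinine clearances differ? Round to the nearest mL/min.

Patient A: SCr = 355 / 88.4 = 4.016 mg/dL
Patient A: CrCl = (140 − 60) × 121.3 / (72 × 4.016) × 0.85 = 9704.0 / 289.15 × 0.85 ≈ 28.5 mL/min
Patient B: CrCl = (140 − 62) × 119 / (72 × 1.62) = 9282.0 / 116.64 ≈ 79.6 mL/min
|28.5 − 79.6| = 51.1 mL/min

51 mL/min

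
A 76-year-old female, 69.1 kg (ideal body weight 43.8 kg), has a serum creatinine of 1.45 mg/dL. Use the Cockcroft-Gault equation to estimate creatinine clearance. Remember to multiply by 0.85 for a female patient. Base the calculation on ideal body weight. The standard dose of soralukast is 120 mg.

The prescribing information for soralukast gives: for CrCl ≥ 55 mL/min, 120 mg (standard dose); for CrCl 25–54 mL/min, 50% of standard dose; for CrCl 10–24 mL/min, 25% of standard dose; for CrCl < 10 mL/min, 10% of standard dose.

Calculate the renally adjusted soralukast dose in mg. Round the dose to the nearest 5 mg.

CrCl = (140 − 76) × 43.8 / (72 × 1.45) × 0.85 = 2803.2 / 104.40 × 0.85 ≈ 22.8 mL/min
CrCl ≈ 23 mL/min → bracket 10–24 mL/min.
25% of 120 mg = 30 mg

30 mg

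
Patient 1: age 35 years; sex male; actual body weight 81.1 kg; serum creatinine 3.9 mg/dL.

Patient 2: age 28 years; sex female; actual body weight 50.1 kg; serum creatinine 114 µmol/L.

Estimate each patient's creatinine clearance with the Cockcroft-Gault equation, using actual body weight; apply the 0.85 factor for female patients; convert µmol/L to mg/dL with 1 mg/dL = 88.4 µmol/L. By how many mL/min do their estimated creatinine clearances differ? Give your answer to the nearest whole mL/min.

21 mL/min

Patient 1: CrCl = (140 − 35) × 81.1 / (72 × 3.9) = 8515.5 / 280.80 ≈ 30.3 mL/min
Patient 2: SCr = 114 / 88.4 = 1.29 mg/dL
Patient 2: CrCl = (140 − 28) × 50.1 / (72 × 1.29) × 0.85 = 5611.2 / 92.88 × 0.85 ≈ 51.4 mL/min
|30.3 − 51.4| = 21.1 mL/min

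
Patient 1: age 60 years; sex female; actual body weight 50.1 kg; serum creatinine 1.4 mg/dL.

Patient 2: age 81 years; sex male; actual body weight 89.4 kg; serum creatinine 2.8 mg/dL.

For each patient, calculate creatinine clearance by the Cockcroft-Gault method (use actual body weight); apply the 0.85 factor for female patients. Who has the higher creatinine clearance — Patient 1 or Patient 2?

Patient 1: CrCl = (140 − 60) × 50.1 / (72 × 1.4) × 0.85 = 4008.0 / 100.80 × 0.85 ≈ 33.8 mL/min
Patient 2: CrCl = (140 − 81) × 89.4 / (72 × 2.8) = 5274.6 / 201.60 ≈ 26.2 mL/min
33.8 vs 26.2 mL/min → Patient 1 is higher.

Patient 1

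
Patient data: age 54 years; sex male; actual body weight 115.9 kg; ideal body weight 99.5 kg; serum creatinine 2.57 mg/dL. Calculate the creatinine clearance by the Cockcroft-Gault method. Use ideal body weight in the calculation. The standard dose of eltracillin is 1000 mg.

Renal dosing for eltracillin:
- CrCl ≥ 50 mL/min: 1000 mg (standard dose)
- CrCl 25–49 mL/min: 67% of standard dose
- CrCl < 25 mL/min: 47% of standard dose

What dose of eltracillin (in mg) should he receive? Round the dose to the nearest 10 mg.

670 mg

CrCl = (140 − 54) × 99.5 / (72 × 2.57) = 8557.0 / 185.04 ≈ 46.2 mL/min
CrCl ≈ 46 mL/min → bracket 25–49 mL/min.
67% of 1000 mg = 670 mg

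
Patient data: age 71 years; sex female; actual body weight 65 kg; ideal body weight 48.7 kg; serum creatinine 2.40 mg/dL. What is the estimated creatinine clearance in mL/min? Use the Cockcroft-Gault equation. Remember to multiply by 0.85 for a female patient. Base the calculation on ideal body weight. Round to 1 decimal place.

CrCl = (140 − 71) × 48.7 / (72 × 2.4) × 0.85 = 3360.3 / 172.80 × 0.85 ≈ 16.5 mL/min

16.5 mL/min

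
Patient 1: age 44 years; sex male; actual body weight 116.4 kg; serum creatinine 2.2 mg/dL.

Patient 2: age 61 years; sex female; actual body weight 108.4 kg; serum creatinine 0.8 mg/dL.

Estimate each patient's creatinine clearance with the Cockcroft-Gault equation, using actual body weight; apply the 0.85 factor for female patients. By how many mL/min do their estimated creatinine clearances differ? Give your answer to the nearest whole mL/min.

Patient 1: CrCl = (140 − 44) × 116.4 / (72 × 2.2) = 11174.4 / 158.40 ≈ 70.5 mL/min
Patient 2: CrCl = (140 − 61) × 108.4 / (72 × 0.8) × 0.85 = 8563.6 / 57.60 × 0.85 ≈ 126.4 mL/min
|70.5 − 126.4| = 55.9 mL/min

56 mL/min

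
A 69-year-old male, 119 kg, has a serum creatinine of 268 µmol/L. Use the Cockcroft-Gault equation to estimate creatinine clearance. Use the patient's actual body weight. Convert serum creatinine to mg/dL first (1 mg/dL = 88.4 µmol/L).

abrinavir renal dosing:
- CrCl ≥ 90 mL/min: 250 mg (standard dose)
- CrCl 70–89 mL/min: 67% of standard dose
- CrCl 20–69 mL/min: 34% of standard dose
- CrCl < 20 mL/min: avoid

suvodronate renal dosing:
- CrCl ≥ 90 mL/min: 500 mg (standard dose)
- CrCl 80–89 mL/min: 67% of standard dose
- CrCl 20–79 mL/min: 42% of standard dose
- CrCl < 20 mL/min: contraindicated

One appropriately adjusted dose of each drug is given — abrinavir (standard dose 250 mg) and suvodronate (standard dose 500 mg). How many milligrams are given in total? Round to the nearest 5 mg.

295 mg

SCr = 268 / 88.4 = 3.032 mg/dL
CrCl = (140 − 69) × 119 / (72 × 3.032) = 8449.0 / 218.30 ≈ 38.7 mL/min
CrCl ≈ 39 mL/min.
abrinavir: 20–69 mL/min → 34% of 250 mg = 85 mg.
suvodronate: 20–79 mL/min → 42% of 500 mg = 210 mg.
Total = 85 + 210 = 295 mg.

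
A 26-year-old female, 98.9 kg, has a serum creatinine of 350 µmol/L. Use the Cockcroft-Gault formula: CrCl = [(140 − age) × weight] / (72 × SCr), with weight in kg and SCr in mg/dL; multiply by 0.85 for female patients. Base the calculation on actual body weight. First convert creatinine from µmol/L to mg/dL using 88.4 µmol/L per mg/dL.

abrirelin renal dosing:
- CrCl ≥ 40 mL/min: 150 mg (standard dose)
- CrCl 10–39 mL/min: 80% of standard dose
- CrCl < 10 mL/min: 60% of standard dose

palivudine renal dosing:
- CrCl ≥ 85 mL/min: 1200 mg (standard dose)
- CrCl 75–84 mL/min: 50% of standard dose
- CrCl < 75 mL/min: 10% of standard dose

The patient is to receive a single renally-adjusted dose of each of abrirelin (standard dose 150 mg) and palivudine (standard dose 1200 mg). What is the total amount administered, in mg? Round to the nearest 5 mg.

SCr = 350 / 88.4 = 3.959 mg/dL
CrCl = (140 − 26) × 98.9 / (72 × 3.959) × 0.85 = 11274.6 / 285.05 × 0.85 ≈ 33.6 mL/min
CrCl ≈ 34 mL/min.
abrirelin: 10–39 mL/min → 80% of 150 mg = 120 mg.
palivudine: < 75 mL/min → 10% of 1200 mg = 120 mg.
Total = 120 + 120 = 240 mg.

240 mg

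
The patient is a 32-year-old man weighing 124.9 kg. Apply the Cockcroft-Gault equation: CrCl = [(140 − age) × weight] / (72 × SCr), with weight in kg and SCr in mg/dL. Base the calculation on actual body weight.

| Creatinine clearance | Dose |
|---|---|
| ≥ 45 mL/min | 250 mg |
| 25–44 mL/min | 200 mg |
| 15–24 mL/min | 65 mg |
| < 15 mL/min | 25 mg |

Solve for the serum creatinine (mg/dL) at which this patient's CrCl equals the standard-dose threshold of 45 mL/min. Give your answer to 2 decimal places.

4.16 mg/dL

Standard dose requires CrCl ≥ 45 mL/min.
Set (140 − 32) × 124.9 / (72 × SCr) = 45
SCr = (140 − 32) × 124.9 / (72 × 45) = 4.163 mg/dL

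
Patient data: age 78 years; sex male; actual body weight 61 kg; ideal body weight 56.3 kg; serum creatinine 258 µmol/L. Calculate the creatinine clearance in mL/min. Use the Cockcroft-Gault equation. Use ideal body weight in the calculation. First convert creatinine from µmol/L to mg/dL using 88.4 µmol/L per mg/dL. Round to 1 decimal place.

16.6 mL/min

SCr = 258 / 88.4 = 2.919 mg/dL
CrCl = (140 − 78) × 56.3 / (72 × 2.919) = 3490.6 / 210.17 ≈ 16.6 mL/min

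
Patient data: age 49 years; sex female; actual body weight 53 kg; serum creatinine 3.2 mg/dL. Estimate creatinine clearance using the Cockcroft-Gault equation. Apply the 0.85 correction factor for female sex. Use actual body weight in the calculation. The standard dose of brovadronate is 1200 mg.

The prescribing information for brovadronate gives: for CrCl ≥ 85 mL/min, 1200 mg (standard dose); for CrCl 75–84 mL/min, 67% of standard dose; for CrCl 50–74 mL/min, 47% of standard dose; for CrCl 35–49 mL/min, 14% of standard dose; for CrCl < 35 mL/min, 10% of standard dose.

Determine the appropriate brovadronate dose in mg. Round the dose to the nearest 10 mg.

CrCl = (140 − 49) × 53 / (72 × 3.2) × 0.85 = 4823.0 / 230.40 × 0.85 ≈ 17.8 mL/min
CrCl ≈ 18 mL/min → bracket < 35 mL/min.
10% of 1200 mg = 120 mg

120 mg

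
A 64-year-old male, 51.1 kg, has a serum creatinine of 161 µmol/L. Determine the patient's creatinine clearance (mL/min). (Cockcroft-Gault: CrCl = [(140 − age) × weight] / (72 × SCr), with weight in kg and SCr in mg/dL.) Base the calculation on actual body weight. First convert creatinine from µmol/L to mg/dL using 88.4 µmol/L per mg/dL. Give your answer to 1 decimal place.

29.6 mL/min

SCr = 161 / 88.4 = 1.821 mg/dL
CrCl = (140 − 64) × 51.1 / (72 × 1.821) = 3883.6 / 131.11 ≈ 29.6 mL/min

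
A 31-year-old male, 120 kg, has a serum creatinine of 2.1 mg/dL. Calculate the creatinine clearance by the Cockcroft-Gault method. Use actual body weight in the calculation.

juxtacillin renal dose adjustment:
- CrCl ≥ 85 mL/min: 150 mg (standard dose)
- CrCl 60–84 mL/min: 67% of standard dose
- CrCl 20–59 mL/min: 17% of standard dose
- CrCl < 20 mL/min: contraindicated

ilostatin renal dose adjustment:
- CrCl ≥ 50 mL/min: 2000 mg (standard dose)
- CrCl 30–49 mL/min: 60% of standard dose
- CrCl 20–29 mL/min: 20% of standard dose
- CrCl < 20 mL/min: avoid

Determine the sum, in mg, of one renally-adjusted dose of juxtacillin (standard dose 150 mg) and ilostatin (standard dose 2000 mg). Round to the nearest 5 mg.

2150 mg

CrCl = (140 − 31) × 120 / (72 × 2.1) = 13080.0 / 151.20 ≈ 86.5 mL/min
CrCl ≈ 87 mL/min.
juxtacillin: ≥ 85 mL/min → 100% of 150 mg = 150 mg.
ilostatin: ≥ 50 mL/min → 100% of 2000 mg = 2000 mg.
Total = 150 + 2000 = 2150 mg.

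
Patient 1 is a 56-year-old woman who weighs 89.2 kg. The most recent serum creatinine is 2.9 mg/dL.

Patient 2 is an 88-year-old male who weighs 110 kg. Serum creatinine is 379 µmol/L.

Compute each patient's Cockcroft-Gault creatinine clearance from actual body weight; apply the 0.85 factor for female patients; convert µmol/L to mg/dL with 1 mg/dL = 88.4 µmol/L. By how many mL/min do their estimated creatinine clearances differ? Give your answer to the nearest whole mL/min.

12 mL/min

Patient 1: CrCl = (140 − 56) × 89.2 / (72 × 2.9) × 0.85 = 7492.8 / 208.80 × 0.85 ≈ 30.5 mL/min
Patient 2: SCr = 379 / 88.4 = 4.287 mg/dL
Patient 2: CrCl = (140 − 88) × 110 / (72 × 4.287) = 5720.0 / 308.66 ≈ 18.5 mL/min
|30.5 − 18.5| = 12.0 mL/min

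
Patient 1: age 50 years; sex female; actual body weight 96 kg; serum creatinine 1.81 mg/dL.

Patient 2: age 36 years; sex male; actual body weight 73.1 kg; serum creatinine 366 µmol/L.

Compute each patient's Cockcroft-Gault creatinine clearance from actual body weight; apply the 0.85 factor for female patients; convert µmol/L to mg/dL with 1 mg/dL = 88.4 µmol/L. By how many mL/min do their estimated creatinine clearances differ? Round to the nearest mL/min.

31 mL/min

Patient 1: CrCl = (140 − 50) × 96 / (72 × 1.81) × 0.85 = 8640.0 / 130.32 × 0.85 ≈ 56.4 mL/min
Patient 2: SCr = 366 / 88.4 = 4.14 mg/dL
Patient 2: CrCl = (140 − 36) × 73.1 / (72 × 4.14) = 7602.4 / 298.08 ≈ 25.5 mL/min
|56.4 − 25.5| = 30.9 mL/min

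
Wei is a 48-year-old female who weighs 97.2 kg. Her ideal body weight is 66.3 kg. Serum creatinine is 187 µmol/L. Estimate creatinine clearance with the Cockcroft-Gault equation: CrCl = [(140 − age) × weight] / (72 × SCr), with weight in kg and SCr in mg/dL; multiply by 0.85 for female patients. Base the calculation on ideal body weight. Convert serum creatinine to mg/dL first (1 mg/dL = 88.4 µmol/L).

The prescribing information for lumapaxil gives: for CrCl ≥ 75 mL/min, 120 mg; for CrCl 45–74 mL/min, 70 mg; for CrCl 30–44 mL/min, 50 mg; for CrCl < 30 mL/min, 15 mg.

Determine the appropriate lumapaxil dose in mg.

50 mg

SCr = 187 / 88.4 = 2.115 mg/dL
CrCl = (140 − 48) × 66.3 / (72 × 2.115) × 0.85 = 6099.6 / 152.28 × 0.85 ≈ 34.0 mL/min
CrCl ≈ 34 mL/min → bracket 30–44 mL/min.
Dose for this bracket: 50 mg.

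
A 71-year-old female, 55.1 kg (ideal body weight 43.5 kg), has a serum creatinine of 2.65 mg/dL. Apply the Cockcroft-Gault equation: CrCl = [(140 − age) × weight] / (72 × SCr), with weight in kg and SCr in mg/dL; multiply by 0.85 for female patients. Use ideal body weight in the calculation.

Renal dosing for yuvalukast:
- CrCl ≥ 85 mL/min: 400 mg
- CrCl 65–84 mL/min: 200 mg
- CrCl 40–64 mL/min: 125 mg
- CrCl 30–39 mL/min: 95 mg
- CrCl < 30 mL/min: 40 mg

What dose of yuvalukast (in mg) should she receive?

CrCl = (140 − 71) × 43.5 / (72 × 2.65) × 0.85 = 3001.5 / 190.80 × 0.85 ≈ 13.4 mL/min
CrCl ≈ 13 mL/min → bracket < 30 mL/min.
Dose for this bracket: 40 mg.

40 mg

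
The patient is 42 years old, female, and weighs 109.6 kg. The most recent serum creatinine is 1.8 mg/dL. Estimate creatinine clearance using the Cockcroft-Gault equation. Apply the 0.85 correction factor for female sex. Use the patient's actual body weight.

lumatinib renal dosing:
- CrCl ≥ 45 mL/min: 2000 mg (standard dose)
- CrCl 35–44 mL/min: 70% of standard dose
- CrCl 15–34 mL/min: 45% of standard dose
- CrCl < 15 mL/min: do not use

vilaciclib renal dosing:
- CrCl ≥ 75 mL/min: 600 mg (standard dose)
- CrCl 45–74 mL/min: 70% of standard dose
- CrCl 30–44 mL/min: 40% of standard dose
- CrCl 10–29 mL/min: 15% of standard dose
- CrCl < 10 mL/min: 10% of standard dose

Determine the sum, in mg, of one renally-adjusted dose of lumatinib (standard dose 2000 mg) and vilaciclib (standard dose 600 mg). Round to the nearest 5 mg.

CrCl = (140 − 42) × 109.6 / (72 × 1.8) × 0.85 = 10740.8 / 129.60 × 0.85 ≈ 70.4 mL/min
CrCl ≈ 70 mL/min.
lumatinib: ≥ 45 mL/min → 100% of 2000 mg = 2000 mg.
vilaciclib: 45–74 mL/min → 70% of 600 mg = 420 mg.
Total = 2000 + 420 = 2420 mg.

2420 mg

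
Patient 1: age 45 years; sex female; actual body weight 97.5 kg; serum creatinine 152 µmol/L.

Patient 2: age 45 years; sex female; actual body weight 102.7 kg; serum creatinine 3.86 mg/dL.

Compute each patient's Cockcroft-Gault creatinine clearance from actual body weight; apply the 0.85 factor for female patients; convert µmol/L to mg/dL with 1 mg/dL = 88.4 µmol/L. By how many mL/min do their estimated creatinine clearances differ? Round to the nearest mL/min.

Patient 1: SCr = 152 / 88.4 = 1.719 mg/dL
Patient 1: CrCl = (140 − 45) × 97.5 / (72 × 1.719) × 0.85 = 9262.5 / 123.77 × 0.85 ≈ 63.6 mL/min
Patient 2: CrCl = (140 − 45) × 102.7 / (72 × 3.86) × 0.85 = 9756.5 / 277.92 × 0.85 ≈ 29.8 mL/min
|63.6 − 29.8| = 33.8 mL/min

34 mL/min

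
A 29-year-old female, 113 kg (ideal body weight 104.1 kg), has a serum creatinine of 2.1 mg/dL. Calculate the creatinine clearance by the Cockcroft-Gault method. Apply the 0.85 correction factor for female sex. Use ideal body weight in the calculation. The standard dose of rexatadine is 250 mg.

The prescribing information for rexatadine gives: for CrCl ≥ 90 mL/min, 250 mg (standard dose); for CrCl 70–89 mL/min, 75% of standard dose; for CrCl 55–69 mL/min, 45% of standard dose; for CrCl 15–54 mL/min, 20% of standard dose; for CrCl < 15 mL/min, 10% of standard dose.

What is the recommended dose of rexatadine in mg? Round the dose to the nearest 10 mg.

110 mg

CrCl = (140 − 29) × 104.1 / (72 × 2.1) × 0.85 = 11555.1 / 151.20 × 0.85 ≈ 65.0 mL/min
CrCl ≈ 65 mL/min → bracket 55–69 mL/min.
45% of 250 mg = 112.5 mg → 110 mg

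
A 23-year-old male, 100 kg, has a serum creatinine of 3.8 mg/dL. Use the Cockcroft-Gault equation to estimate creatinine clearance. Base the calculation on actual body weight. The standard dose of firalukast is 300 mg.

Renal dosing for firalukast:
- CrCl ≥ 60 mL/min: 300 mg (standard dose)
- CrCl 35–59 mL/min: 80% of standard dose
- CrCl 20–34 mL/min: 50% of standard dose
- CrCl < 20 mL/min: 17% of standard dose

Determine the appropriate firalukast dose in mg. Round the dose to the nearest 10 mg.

CrCl = (140 − 23) × 100 / (72 × 3.8) = 11700.0 / 273.60 ≈ 42.8 mL/min
CrCl ≈ 43 mL/min → bracket 35–59 mL/min.
80% of 300 mg = 240 mg

240 mg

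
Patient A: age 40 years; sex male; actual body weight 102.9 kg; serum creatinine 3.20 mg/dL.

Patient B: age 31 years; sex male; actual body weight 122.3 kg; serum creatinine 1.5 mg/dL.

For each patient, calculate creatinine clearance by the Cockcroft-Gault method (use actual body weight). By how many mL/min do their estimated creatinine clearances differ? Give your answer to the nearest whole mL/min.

Patient A: CrCl = (140 − 40) × 102.9 / (72 × 3.2) = 10290.0 / 230.40 ≈ 44.7 mL/min
Patient B: CrCl = (140 − 31) × 122.3 / (72 × 1.5) = 13330.7 / 108.00 ≈ 123.4 mL/min
|44.7 − 123.4| = 78.7 mL/min

79 mL/min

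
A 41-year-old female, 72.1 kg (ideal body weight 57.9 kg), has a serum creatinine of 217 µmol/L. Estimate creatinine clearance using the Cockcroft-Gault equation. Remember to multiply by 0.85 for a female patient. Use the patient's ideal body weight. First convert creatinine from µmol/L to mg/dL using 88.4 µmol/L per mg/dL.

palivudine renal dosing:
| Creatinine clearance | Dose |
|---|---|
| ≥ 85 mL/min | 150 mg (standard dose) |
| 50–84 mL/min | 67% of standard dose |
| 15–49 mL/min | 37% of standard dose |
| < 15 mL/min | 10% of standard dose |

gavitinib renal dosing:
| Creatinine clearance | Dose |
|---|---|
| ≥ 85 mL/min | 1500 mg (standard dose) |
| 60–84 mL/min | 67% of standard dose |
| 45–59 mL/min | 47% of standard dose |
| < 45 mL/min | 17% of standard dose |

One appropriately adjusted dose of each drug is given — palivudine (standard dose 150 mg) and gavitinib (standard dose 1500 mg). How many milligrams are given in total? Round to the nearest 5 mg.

SCr = 217 / 88.4 = 2.455 mg/dL
CrCl = (140 − 41) × 57.9 / (72 × 2.455) × 0.85 = 5732.1 / 176.76 × 0.85 ≈ 27.6 mL/min
CrCl ≈ 28 mL/min.
palivudine: 15–49 mL/min → 37% of 150 mg = 55.5 mg.
gavitinib: < 45 mL/min → 17% of 1500 mg = 255 mg.
Total = 55.5 + 255 = 310.5 mg.

310 mg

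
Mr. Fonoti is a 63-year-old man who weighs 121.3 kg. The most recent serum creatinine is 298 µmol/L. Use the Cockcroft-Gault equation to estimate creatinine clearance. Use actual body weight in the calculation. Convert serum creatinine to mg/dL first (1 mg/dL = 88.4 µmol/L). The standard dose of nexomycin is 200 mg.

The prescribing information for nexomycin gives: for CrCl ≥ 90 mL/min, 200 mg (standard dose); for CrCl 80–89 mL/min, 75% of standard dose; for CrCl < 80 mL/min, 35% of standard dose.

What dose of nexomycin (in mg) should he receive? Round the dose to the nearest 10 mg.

70 mg

SCr = 298 / 88.4 = 3.371 mg/dL
CrCl = (140 − 63) × 121.3 / (72 × 3.371) = 9340.1 / 242.71 ≈ 38.5 mL/min
CrCl ≈ 38 mL/min → bracket < 80 mL/min.
35% of 200 mg = 70 mg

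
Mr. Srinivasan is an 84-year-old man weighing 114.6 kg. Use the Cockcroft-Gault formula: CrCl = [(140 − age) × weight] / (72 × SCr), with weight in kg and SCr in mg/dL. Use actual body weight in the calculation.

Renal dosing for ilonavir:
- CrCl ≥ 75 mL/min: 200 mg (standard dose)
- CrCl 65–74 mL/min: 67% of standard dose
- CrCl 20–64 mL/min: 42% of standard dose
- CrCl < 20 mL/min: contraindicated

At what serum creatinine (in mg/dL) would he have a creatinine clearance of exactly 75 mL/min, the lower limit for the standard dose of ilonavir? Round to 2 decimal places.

Standard dose requires CrCl ≥ 75 mL/min.
Set (140 − 84) × 114.6 / (72 × SCr) = 75
SCr = (140 − 84) × 114.6 / (72 × 75) = 1.188 mg/dL

1.19 mg/dL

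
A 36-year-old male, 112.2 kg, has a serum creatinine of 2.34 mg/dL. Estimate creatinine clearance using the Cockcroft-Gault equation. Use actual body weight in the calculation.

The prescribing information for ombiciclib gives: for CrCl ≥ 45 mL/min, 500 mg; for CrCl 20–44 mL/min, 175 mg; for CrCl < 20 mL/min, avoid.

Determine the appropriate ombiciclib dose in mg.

CrCl = (140 − 36) × 112.2 / (72 × 2.34) = 11668.8 / 168.48 ≈ 69.3 mL/min
CrCl ≈ 69 mL/min → bracket ≥ 45 mL/min.
Dose for this bracket: 500 mg.

500 mg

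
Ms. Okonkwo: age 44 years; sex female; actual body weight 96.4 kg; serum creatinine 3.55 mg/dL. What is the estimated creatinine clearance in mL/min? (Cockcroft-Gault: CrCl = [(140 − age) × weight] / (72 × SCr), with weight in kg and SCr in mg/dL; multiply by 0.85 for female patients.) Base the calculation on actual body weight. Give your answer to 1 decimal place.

CrCl = (140 − 44) × 96.4 / (72 × 3.55) × 0.85 = 9254.4 / 255.60 × 0.85 ≈ 30.8 mL/min

30.8 mL/min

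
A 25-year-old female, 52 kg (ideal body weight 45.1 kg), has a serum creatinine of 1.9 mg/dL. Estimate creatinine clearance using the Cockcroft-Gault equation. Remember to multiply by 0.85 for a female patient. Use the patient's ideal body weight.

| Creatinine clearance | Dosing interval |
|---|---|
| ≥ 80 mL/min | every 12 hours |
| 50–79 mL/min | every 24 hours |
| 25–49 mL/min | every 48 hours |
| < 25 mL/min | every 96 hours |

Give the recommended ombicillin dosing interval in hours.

every 48 hours

CrCl = (140 − 25) × 45.1 / (72 × 1.9) × 0.85 = 5186.5 / 136.80 × 0.85 ≈ 32.2 mL/min
CrCl ≈ 32 mL/min → bracket 25–49 mL/min → every 48 hours.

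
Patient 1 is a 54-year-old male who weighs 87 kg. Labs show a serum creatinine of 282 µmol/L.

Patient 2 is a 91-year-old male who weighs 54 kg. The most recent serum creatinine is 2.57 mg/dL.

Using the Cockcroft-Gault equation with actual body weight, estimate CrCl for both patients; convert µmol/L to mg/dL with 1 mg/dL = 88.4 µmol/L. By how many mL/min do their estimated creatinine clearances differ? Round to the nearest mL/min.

Patient 1: SCr = 282 / 88.4 = 3.19 mg/dL
Patient 1: CrCl = (140 − 54) × 87 / (72 × 3.19) = 7482.0 / 229.68 ≈ 32.6 mL/min
Patient 2: CrCl = (140 − 91) × 54 / (72 × 2.57) = 2646.0 / 185.04 ≈ 14.3 mL/min
|32.6 − 14.3| = 18.3 mL/min

18 mL/min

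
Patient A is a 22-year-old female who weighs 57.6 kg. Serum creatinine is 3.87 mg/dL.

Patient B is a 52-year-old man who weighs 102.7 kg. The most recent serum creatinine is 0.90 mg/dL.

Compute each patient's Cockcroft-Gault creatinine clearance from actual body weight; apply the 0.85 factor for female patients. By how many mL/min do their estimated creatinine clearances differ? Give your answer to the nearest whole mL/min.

Patient A: CrCl = (140 − 22) × 57.6 / (72 × 3.87) × 0.85 = 6796.8 / 278.64 × 0.85 ≈ 20.7 mL/min
Patient B: CrCl = (140 − 52) × 102.7 / (72 × 0.9) = 9037.6 / 64.80 ≈ 139.5 mL/min
|20.7 − 139.5| = 118.8 mL/min

119 mL/min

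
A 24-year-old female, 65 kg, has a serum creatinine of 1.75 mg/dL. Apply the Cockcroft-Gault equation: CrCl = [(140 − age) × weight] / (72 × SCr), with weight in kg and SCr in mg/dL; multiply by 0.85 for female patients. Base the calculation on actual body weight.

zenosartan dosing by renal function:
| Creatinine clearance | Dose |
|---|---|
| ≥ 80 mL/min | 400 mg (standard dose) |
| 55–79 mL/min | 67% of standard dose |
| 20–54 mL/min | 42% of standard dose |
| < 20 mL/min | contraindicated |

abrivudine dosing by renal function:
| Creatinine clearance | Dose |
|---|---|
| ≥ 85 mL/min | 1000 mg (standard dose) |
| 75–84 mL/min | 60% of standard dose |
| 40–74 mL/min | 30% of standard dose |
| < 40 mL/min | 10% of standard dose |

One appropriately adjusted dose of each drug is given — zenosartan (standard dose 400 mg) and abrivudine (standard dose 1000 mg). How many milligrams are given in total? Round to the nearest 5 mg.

470 mg

CrCl = (140 − 24) × 65 / (72 × 1.75) × 0.85 = 7540.0 / 126.00 × 0.85 ≈ 50.9 mL/min
CrCl ≈ 51 mL/min.
zenosartan: 20–54 mL/min → 42% of 400 mg = 168 mg.
abrivudine: 40–74 mL/min → 30% of 1000 mg = 300 mg.
Total = 168 + 300 = 468 mg.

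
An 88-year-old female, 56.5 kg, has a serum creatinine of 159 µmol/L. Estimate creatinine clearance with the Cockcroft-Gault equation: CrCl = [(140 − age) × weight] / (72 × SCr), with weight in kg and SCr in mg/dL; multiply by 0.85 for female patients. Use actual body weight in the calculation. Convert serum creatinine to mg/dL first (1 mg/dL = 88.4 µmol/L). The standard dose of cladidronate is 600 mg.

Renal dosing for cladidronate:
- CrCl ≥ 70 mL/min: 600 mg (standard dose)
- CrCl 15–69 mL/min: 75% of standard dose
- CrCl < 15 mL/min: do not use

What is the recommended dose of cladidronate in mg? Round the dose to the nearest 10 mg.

450 mg

SCr = 159 / 88.4 = 1.799 mg/dL
CrCl = (140 − 88) × 56.5 / (72 × 1.799) × 0.85 = 2938.0 / 129.53 × 0.85 ≈ 19.3 mL/min
CrCl ≈ 19 mL/min → bracket 15–69 mL/min.
75% of 600 mg = 450 mg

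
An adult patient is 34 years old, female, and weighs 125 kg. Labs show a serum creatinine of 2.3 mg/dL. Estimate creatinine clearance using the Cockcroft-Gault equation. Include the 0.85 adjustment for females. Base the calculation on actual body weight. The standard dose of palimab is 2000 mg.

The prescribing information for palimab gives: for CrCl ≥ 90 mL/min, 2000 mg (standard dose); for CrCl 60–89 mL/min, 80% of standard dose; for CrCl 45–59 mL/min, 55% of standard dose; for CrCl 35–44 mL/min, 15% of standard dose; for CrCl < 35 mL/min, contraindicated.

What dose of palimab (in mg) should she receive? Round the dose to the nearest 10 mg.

CrCl = (140 − 34) × 125 / (72 × 2.3) × 0.85 = 13250.0 / 165.60 × 0.85 ≈ 68.0 mL/min
CrCl ≈ 68 mL/min → bracket 60–89 mL/min.
80% of 2000 mg = 1600 mg

1600 mg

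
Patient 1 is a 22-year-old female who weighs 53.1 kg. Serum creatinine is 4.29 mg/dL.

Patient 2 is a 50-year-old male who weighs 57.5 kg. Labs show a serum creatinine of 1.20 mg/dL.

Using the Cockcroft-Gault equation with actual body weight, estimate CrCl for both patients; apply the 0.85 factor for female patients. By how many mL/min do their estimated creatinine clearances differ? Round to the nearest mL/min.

Patient 1: CrCl = (140 − 22) × 53.1 / (72 × 4.29) × 0.85 = 6265.8 / 308.88 × 0.85 ≈ 17.2 mL/min
Patient 2: CrCl = (140 − 50) × 57.5 / (72 × 1.2) = 5175.0 / 86.40 ≈ 59.9 mL/min
|17.2 − 59.9| = 42.7 mL/min

43 mL/min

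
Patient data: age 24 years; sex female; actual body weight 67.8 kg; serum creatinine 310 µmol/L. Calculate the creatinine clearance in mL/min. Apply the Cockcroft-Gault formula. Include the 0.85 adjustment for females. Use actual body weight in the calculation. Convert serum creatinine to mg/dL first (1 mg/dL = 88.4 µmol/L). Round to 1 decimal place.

26.5 mL/min

SCr = 310 / 88.4 = 3.507 mg/dL
CrCl = (140 − 24) × 67.8 / (72 × 3.507) × 0.85 = 7864.8 / 252.50 × 0.85 ≈ 26.5 mL/min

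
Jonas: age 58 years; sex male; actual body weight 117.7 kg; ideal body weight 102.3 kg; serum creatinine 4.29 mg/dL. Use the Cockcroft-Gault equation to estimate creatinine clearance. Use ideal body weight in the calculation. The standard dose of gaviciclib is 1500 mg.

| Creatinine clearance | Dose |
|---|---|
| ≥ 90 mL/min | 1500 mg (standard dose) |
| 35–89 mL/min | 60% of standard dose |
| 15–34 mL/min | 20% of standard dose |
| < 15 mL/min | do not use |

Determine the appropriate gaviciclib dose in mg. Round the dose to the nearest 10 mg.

300 mg

CrCl = (140 − 58) × 102.3 / (72 × 4.29) = 8388.6 / 308.88 ≈ 27.2 mL/min
CrCl ≈ 27 mL/min → bracket 15–34 mL/min.
20% of 1500 mg = 300 mg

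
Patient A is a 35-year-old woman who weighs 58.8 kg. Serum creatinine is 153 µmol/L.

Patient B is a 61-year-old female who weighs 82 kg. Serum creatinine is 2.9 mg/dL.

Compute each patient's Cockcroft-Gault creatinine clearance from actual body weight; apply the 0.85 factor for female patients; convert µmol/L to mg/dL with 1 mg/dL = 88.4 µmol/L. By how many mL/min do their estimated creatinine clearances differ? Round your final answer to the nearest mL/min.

Patient A: SCr = 153 / 88.4 = 1.731 mg/dL
Patient A: CrCl = (140 − 35) × 58.8 / (72 × 1.731) × 0.85 = 6174.0 / 124.63 × 0.85 ≈ 42.1 mL/min
Patient B: CrCl = (140 − 61) × 82 / (72 × 2.9) × 0.85 = 6478.0 / 208.80 × 0.85 ≈ 26.4 mL/min
|42.1 − 26.4| = 15.7 mL/min

16 mL/min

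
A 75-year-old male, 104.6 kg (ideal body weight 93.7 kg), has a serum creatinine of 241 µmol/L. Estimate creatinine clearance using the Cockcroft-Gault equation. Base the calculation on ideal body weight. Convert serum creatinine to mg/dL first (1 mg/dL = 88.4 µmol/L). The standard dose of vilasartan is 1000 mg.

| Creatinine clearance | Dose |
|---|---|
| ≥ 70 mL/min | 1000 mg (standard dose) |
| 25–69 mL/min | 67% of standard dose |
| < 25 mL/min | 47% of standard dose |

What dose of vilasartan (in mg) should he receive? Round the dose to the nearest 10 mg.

SCr = 241 / 88.4 = 2.726 mg/dL
CrCl = (140 − 75) × 93.7 / (72 × 2.726) = 6090.5 / 196.27 ≈ 31.0 mL/min
CrCl ≈ 31 mL/min → bracket 25–69 mL/min.
67% of 1000 mg = 670 mg

670 mg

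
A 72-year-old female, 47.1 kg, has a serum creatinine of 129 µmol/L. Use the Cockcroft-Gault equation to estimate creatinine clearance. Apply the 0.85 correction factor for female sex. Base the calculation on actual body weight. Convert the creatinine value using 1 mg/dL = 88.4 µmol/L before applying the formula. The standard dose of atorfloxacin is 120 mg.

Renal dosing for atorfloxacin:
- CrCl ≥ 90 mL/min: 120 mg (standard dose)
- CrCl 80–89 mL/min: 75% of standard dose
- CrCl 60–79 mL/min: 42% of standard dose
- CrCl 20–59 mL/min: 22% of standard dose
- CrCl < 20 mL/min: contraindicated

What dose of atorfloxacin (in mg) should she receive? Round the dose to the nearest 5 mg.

25 mg

SCr = 129 / 88.4 = 1.459 mg/dL
CrCl = (140 − 72) × 47.1 / (72 × 1.459) × 0.85 = 3202.8 / 105.05 × 0.85 ≈ 25.9 mL/min
CrCl ≈ 26 mL/min → bracket 20–59 mL/min.
22% of 120 mg = 26.4 mg → 25 mg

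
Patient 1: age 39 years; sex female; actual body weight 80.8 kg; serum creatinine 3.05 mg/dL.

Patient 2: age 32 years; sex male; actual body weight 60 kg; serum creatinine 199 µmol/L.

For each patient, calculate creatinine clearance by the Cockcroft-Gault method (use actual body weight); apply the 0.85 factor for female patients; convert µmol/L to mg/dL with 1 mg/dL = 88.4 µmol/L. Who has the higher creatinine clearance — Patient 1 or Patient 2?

Patient 2

Patient 1: CrCl = (140 − 39) × 80.8 / (72 × 3.05) × 0.85 = 8160.8 / 219.60 × 0.85 ≈ 31.6 mL/min
Patient 2: SCr = 199 / 88.4 = 2.251 mg/dL
Patient 2: CrCl = (140 − 32) × 60 / (72 × 2.251) = 6480.0 / 162.07 ≈ 40.0 mL/min
31.6 vs 40.0 mL/min → Patient 2 is higher.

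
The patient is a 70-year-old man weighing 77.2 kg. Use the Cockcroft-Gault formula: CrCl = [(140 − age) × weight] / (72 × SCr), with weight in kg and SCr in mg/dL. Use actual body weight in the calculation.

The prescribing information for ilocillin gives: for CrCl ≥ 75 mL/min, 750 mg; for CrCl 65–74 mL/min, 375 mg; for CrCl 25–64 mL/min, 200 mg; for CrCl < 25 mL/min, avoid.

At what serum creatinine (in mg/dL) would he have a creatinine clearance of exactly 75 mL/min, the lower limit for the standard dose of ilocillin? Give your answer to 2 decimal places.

Standard dose requires CrCl ≥ 75 mL/min.
Set (140 − 70) × 77.2 / (72 × SCr) = 75
SCr = (140 − 70) × 77.2 / (72 × 75) = 1.001 mg/dL

1.00 mg/dL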